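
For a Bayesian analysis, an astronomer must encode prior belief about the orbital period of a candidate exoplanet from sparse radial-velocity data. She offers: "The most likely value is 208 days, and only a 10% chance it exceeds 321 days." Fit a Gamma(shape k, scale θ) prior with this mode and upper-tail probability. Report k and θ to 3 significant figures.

Gamma(k,θ) with k>1 has mode (k−1)θ, so θ = 208/(k−1).
Need P(X < 321) = 0.9 with θ tied to k this way. Start at k = 2, θ = 208: P(X<321) ≈ 0.457.
Too low — raise k to concentrate. Iterating converges to k ≈ 10.9.
Then θ = 208/(10.9−1) ≈ 21.

k ≈ 10.9, θ ≈ 21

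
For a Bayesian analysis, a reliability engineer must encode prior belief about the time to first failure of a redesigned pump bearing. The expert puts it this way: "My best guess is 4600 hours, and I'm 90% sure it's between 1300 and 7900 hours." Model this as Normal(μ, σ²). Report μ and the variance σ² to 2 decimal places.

A symmetric 90% interval runs μ ± z·σ with z = 1.645.
Half-width = 3300, so σ = 3300/1.645 = 2006.258 and σ² = 4025069.34.
μ is the stated best guess, 4600.00.

μ = 4600.00, σ² = 4025069.34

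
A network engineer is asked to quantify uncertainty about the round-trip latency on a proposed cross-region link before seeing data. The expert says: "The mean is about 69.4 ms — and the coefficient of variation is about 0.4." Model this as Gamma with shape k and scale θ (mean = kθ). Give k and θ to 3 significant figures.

k ≈ 6.25, θ ≈ 11.1

For Gamma(k, scale θ): mean = kθ, variance = kθ², so CV = 1/√k.
CV = 0.4, hence k = 1/CV² = 6.25.
Then θ = mean/k = 69.4/6.25 = 11.1.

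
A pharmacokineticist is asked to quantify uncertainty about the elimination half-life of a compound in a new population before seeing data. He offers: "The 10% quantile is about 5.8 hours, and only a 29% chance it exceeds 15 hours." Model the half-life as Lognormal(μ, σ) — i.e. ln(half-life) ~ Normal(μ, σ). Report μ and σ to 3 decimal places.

μ ≈ 2.421, σ ≈ 0.518

If T ~ Lognormal(μ,σ) then ln T ~ Normal(μ,σ), so the p-quantile of ln T is μ + z_p·σ.
ln(5.8) = 1.758 and ln(15) = 2.708; z_{0.1} = -1.282, z_{0.71} = 0.5534.
σ = (2.708 − 1.758)/(0.5534 − (-1.282)) = 0.518.
μ = 1.758 − (-1.282)·0.518 = 2.421.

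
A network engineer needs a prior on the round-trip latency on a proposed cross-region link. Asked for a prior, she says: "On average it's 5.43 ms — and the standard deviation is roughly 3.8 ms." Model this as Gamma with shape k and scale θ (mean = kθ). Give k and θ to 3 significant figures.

For Gamma(k, scale θ): mean = kθ, variance = kθ², so CV = 1/√k.
CV = SD/mean = 3.8/5.43 = 0.6998, hence k = 1/CV² = 2.04.
Then θ = mean/k = 5.43/2.04 = 2.66.

k ≈ 2.04, θ ≈ 2.66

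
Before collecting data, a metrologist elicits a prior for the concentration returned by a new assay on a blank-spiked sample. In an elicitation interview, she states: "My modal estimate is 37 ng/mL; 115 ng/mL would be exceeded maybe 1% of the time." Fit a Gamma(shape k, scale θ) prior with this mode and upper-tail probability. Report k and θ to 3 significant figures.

Gamma(k,θ) with k>1 has mode (k−1)θ, so θ = 37/(k−1).
Need P(X < 115) = 0.99 with θ tied to k this way. Start at k = 2, θ = 37: P(X<115) ≈ 0.816.
Too low — raise k to concentrate. Iterating converges to k ≈ 4.47.
Then θ = 37/(4.47−1) ≈ 10.7.

k ≈ 4.47, θ ≈ 10.7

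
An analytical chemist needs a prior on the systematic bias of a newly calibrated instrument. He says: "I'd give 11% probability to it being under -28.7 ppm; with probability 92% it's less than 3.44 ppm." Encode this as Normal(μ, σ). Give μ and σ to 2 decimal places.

μ = -13.72, σ = 12.21

The p-quantile of Normal(μ,σ) is μ + z_p·σ, with z_{0.11} = -1.227 and z_{0.92} = 1.405.
Eliminate σ: μ = (z₂·x₁ − z₁·x₂)/(z₂ − z₁) = (1.405·-28.7 − (-1.227)·3.44)/2.632 = -13.72.
Then σ = (x₂ − x₁)/(z₂ − z₁) = (3.44 − -28.7)/2.632 = 12.21.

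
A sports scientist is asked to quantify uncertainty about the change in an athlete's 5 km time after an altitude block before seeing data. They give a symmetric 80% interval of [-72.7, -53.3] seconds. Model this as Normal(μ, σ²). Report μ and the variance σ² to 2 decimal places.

μ = -63.00, σ² = 57.29

A symmetric 80% interval runs μ ± z·σ with z = 1.282.
Half-width = 9.7, so σ = 9.7/1.282 = 7.569 and σ² = 57.29.
μ is the interval midpoint, -63.00.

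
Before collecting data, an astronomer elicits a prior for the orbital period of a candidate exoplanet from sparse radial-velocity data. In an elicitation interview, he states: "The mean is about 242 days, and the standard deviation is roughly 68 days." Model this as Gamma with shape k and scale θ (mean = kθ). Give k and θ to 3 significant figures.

k ≈ 12.7, θ ≈ 19.1

For Gamma(k, scale θ): mean = kθ, variance = kθ², so CV = 1/√k.
CV = SD/mean = 68/242 = 0.281, hence k = 1/CV² = 12.7.
Then θ = mean/k = 242/12.7 = 19.1.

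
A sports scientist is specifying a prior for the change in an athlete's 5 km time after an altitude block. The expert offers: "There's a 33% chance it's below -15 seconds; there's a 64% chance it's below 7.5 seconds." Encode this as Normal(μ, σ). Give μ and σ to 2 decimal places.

The p-quantile of Normal(μ,σ) is μ + z_p·σ, with z_{0.33} = -0.4399 and z_{0.64} = 0.3585.
Eliminate σ: μ = (z₂·x₁ − z₁·x₂)/(z₂ − z₁) = (0.3585·-15 − (-0.4399)·7.5)/0.7984 = -2.60.
Then σ = (x₂ − x₁)/(z₂ − z₁) = (7.5 − -15)/0.7984 = 28.18.

μ = -2.60, σ = 28.18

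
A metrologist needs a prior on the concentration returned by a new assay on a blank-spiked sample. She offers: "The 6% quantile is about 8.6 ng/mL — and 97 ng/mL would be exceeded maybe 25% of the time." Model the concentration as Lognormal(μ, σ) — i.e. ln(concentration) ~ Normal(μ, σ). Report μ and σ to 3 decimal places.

μ ≈ 3.842, σ ≈ 1.087

If T ~ Lognormal(μ,σ) then ln T ~ Normal(μ,σ), so the p-quantile of ln T is μ + z_p·σ.
ln(8.6) = 2.152 and ln(97) = 4.575; z_{0.06} = -1.555, z_{0.75} = 0.6745.
σ = (4.575 − 2.152)/(0.6745 − (-1.555)) = 1.087.
μ = 2.152 − (-1.555)·1.087 = 3.842.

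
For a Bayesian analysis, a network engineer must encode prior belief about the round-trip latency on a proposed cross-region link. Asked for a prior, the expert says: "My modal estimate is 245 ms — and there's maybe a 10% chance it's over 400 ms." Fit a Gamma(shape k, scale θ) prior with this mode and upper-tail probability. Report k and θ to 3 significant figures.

Gamma(k,θ) with k>1 has mode (k−1)θ, so θ = 245/(k−1).
Need P(X < 400) = 0.9 with θ tied to k this way. Start at k = 2, θ = 245: P(X<400) ≈ 0.486.
Too low — raise k to concentrate. Iterating converges to k ≈ 8.84.
Then θ = 245/(8.84−1) ≈ 31.3.

k ≈ 8.84, θ ≈ 31.3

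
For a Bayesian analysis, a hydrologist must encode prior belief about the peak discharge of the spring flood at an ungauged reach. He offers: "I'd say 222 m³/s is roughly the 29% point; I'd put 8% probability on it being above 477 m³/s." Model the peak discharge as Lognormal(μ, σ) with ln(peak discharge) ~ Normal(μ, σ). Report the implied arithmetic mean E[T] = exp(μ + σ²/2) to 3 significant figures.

If T ~ Lognormal(μ,σ) then ln T ~ Normal(μ,σ), so the p-quantile of ln T is μ + z_p·σ.
ln(222) = 5.403 and ln(477) = 6.168; z_{0.29} = -0.5534, z_{0.92} = 1.405.
σ = (6.168 − 5.403)/(1.405 − (-0.5534)) = 0.391.
μ = 5.403 − (-0.5534)·0.391 = 5.619.
E[T] = exp(μ + σ²/2) = exp(5.619 + 0.0763) = 297 m³/s.

E[T] ≈ 297 m³/s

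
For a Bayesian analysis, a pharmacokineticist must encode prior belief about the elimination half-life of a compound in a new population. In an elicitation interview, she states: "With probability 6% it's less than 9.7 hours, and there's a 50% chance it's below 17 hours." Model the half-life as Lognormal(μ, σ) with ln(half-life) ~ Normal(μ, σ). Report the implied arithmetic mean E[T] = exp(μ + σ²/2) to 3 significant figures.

E[T] ≈ 18.1 hours

If T ~ Lognormal(μ,σ) then ln T ~ Normal(μ,σ), so the p-quantile of ln T is μ + z_p·σ.
ln(9.7) = 2.272 and ln(17) = 2.833; z_{0.06} = -1.555, z_{0.5} = 0.
σ = (2.833 − 2.272)/(0 − (-1.555)) = 0.361.
μ = 2.272 − (-1.555)·0.361 = 2.833.
E[T] = exp(μ + σ²/2) = exp(2.833 + 0.0651) = 18.1 hours.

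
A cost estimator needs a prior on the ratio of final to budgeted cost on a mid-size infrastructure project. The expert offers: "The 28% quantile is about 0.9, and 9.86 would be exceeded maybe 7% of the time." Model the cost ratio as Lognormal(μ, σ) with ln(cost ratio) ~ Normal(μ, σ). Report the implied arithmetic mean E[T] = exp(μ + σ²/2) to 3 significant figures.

E[T] ≈ 3.49

If T ~ Lognormal(μ,σ) then ln T ~ Normal(μ,σ), so the p-quantile of ln T is μ + z_p·σ.
ln(0.9) = -0.1054 and ln(9.86) = 2.288; z_{0.28} = -0.5828, z_{0.93} = 1.476.
σ = (2.288 − -0.1054)/(1.476 − (-0.5828)) = 1.163.
μ = -0.1054 − (-0.5828)·1.163 = 0.572.
E[T] = exp(μ + σ²/2) = exp(0.572 + 0.6761) = 3.49.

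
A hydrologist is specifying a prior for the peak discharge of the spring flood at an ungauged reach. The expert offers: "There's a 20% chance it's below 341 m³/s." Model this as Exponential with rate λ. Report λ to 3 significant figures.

λ ≈ 0.000654

P(T < 341.0) = 1 − e^(−λ·341.0) = 0.2, so λ = −ln(1−0.2)/341.0 = −ln(0.8)/341.0 = 0.000654.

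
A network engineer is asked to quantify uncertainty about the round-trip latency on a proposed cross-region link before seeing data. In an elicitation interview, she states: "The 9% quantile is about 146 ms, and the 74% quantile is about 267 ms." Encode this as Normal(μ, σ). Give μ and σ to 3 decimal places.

The p-quantile of Normal(μ,σ) is μ + z_p·σ, with z_{0.09} = -1.341 and z_{0.74} = 0.6433.
Eliminate σ: μ = (z₂·x₁ − z₁·x₂)/(z₂ − z₁) = (0.6433·146 − (-1.341)·267)/1.984 = 227.766.
Then σ = (x₂ − x₁)/(z₂ − z₁) = (267 − 146)/1.984 = 60.985.

μ = 227.766, σ = 60.985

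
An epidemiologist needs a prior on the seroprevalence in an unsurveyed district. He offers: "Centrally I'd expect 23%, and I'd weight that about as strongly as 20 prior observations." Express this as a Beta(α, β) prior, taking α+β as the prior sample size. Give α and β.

α = 4.6, β = 15.4

Under the effective-sample-size interpretation, Beta(α, β) has prior mean α/(α+β) and prior sample size α+β.
So α+β = 20 and α/(α+β) = 0.23, giving α = 0.23·20 = 4.6 and β = 20 − 4.6 = 15.4.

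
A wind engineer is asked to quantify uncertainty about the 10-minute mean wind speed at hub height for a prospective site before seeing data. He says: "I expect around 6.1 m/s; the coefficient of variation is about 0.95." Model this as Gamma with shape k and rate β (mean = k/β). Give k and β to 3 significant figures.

k ≈ 1.11, β ≈ 0.182

For Gamma(k, rate β): mean = k/β, variance = k/β², so CV = 1/√k.
CV = 0.95, hence k = 1/CV² = 1.11.
Then β = k/mean = 1.11/6.1 = 0.182.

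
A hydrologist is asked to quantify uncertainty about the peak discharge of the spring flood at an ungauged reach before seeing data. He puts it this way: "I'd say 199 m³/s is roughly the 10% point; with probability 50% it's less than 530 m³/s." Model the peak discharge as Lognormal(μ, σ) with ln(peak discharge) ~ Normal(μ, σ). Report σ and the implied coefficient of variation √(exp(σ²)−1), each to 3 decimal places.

If T ~ Lognormal(μ,σ) then ln T ~ Normal(μ,σ), so the p-quantile of ln T is μ + z_p·σ.
ln(199) = 5.293 and ln(530) = 6.273; z_{0.1} = -1.282, z_{0.5} = 0.
σ = (6.273 − 5.293)/(0 − (-1.282)) = 0.764.
μ = 5.293 − (-1.282)·0.764 = 6.273.
CV = √(exp(σ²)−1) = √(exp(0.5843)−1) = 0.891.

σ ≈ 0.764, CV ≈ 0.891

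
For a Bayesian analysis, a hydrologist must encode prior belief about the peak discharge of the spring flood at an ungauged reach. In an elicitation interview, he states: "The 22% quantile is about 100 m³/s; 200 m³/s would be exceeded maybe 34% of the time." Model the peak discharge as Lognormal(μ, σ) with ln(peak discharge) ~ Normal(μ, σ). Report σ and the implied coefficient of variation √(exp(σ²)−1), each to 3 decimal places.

If T ~ Lognormal(μ,σ) then ln T ~ Normal(μ,σ), so the p-quantile of ln T is μ + z_p·σ.
ln(100) = 4.605 and ln(200) = 5.298; z_{0.22} = -0.7722, z_{0.66} = 0.4125.
σ = (5.298 − 4.605)/(0.4125 − (-0.7722)) = 0.585.
μ = 4.605 − (-0.7722)·0.585 = 5.057.
CV = √(exp(σ²)−1) = √(exp(0.3423)−1) = 0.639.

σ ≈ 0.585, CV ≈ 0.639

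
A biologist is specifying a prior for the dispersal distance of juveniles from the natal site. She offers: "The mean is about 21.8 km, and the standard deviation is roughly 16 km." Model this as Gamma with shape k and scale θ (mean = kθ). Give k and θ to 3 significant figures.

k ≈ 1.86, θ ≈ 11.7

For Gamma(k, scale θ): mean = kθ, variance = kθ², so CV = 1/√k.
CV = SD/mean = 16/21.8 = 0.7339, hence k = 1/CV² = 1.86.
Then θ = mean/k = 21.8/1.86 = 11.7.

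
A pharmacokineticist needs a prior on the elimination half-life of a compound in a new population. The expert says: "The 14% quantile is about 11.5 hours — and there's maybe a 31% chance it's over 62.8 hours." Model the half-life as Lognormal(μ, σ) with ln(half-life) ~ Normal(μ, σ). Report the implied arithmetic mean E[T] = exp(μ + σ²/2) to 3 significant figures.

E[T] ≈ 65.8 hours

If T ~ Lognormal(μ,σ) then ln T ~ Normal(μ,σ), so the p-quantile of ln T is μ + z_p·σ.
ln(11.5) = 2.442 and ln(62.8) = 4.14; z_{0.14} = -1.08, z_{0.69} = 0.4959.
σ = (4.14 − 2.442)/(0.4959 − (-1.08)) = 1.077.
μ = 2.442 − (-1.08)·1.077 = 3.606.
E[T] = exp(μ + σ²/2) = exp(3.606 + 0.5800) = 65.8 hours.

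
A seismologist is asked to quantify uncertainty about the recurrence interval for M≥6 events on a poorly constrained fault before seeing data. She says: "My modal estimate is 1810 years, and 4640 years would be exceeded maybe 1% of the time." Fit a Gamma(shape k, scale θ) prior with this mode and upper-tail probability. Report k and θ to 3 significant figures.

k ≈ 6.27, θ ≈ 344

Gamma(k,θ) with k>1 has mode (k−1)θ, so θ = 1810/(k−1).
Need P(X < 4640) = 0.99 with θ tied to k this way. Start at k = 2, θ = 1810: P(X<4640) ≈ 0.725.
Too low — raise k to concentrate. Iterating converges to k ≈ 6.27.
Then θ = 1810/(6.27−1) ≈ 344.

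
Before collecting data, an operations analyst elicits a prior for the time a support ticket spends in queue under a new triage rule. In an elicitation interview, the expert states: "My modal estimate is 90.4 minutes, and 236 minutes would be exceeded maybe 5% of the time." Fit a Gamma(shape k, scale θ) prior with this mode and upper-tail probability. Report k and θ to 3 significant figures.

k ≈ 3.93, θ ≈ 30.8

Gamma(k,θ) with k>1 has mode (k−1)θ, so θ = 90.4/(k−1).
Need P(X < 236) = 0.95 with θ tied to k this way. Start at k = 2, θ = 90.4: P(X<236) ≈ 0.735.
Too low — raise k to concentrate. Iterating converges to k ≈ 3.93.
Then θ = 90.4/(3.93−1) ≈ 30.8.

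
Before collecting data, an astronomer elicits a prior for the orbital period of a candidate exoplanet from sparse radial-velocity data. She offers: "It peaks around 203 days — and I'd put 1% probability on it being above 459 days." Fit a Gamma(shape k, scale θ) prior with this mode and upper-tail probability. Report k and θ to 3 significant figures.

k ≈ 8.2, θ ≈ 28.2

Gamma(k,θ) with k>1 has mode (k−1)θ, so θ = 203/(k−1).
Need P(X < 459) = 0.99 with θ tied to k this way. Start at k = 2, θ = 203: P(X<459) ≈ 0.660.
Too low — raise k to concentrate. Iterating converges to k ≈ 8.2.
Then θ = 203/(8.2−1) ≈ 28.2.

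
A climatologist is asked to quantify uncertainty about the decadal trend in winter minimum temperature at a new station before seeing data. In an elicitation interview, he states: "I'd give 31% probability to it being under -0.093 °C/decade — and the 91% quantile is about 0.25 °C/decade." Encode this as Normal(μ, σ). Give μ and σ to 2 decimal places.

For Normal(μ,σ), the p-quantile is μ + z_p·σ. Here z_{0.31} = -0.4959, z_{0.91} = 1.341.
So -0.093 = μ − 0.4959σ and 0.25 = μ + 1.341σ.
Subtracting: σ = (0.25 − -0.093)/(1.341 − (-0.4959)) = 0.19.
Then μ = -0.093 − (-0.4959)·0.19 = -0.00.

μ = -0.00, σ = 0.19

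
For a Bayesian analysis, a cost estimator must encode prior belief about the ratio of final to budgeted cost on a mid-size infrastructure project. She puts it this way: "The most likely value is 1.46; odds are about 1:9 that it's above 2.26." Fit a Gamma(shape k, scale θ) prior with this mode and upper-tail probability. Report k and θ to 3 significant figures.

Gamma(k,θ) with k>1 has mode (k−1)θ, so θ = 1.46/(k−1).
Need P(X < 2.26) = 0.9 with θ tied to k this way. Start at k = 2, θ = 1.46: P(X<2.26) ≈ 0.458.
Too low — raise k to concentrate. Iterating converges to k ≈ 10.8.
Then θ = 1.46/(10.8−1) ≈ 0.149.

k ≈ 10.8, θ ≈ 0.149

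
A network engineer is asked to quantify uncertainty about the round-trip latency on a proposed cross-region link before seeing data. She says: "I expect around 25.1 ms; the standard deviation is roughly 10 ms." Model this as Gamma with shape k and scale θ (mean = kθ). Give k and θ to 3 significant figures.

k ≈ 6.3, θ ≈ 3.98

For Gamma(k, scale θ): mean = kθ, variance = kθ², so CV = 1/√k.
CV = SD/mean = 10/25.1 = 0.3984, hence k = 1/CV² = 6.3.
Then θ = mean/k = 25.1/6.3 = 3.98.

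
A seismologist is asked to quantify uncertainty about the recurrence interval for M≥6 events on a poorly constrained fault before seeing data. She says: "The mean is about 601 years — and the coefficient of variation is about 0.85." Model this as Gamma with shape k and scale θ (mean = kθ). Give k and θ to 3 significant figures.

k ≈ 1.38, θ ≈ 434

For Gamma(k, scale θ): mean = kθ, variance = kθ², so CV = 1/√k.
CV = 0.85, hence k = 1/CV² = 1.38.
Then θ = mean/k = 601/1.38 = 434.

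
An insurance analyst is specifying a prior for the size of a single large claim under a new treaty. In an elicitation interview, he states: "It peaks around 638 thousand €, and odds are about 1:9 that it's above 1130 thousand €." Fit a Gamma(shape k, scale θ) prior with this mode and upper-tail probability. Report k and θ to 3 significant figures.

Gamma(k,θ) with k>1 has mode (k−1)θ, so θ = 638/(k−1).
Need P(X < 1130) = 0.9 with θ tied to k this way. Start at k = 2, θ = 638: P(X<1130) ≈ 0.529.
Too low — raise k to concentrate. Iterating converges to k ≈ 6.82.
Then θ = 638/(6.82−1) ≈ 110.

k ≈ 6.82, θ ≈ 110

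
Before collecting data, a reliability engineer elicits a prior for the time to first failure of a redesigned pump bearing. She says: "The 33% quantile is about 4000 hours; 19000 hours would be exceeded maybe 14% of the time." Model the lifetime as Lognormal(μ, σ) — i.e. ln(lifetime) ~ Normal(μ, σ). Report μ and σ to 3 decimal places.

If T ~ Lognormal(μ,σ) then ln T ~ Normal(μ,σ), so the p-quantile of ln T is μ + z_p·σ.
ln(4000) = 8.294 and ln(19000) = 9.852; z_{0.33} = -0.4399, z_{0.86} = 1.08.
σ = (9.852 − 8.294)/(1.08 − (-0.4399)) = 1.025.
μ = 8.294 − (-0.4399)·1.025 = 8.745.

μ ≈ 8.745, σ ≈ 1.025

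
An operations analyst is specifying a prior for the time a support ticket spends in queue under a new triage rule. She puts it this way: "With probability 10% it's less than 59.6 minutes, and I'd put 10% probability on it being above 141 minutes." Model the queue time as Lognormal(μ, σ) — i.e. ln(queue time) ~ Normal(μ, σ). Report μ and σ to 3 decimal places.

If T ~ Lognormal(μ,σ) then ln T ~ Normal(μ,σ), so the p-quantile of ln T is μ + z_p·σ.
ln(59.6) = 4.088 and ln(141) = 4.949; z_{0.1} = -1.282, z_{0.9} = 1.282.
σ = (4.949 − 4.088)/(1.282 − (-1.282)) = 0.336.
μ = 4.088 − (-1.282)·0.336 = 4.518.

μ ≈ 4.518, σ ≈ 0.336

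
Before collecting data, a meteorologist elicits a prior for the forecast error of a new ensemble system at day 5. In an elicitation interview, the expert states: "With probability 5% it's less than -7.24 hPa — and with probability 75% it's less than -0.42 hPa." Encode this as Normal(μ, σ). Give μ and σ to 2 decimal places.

μ = -2.40, σ = 2.94

The p-quantile of Normal(μ,σ) is μ + z_p·σ, with z_{0.05} = -1.645 and z_{0.75} = 0.6745.
Eliminate σ: μ = (z₂·x₁ − z₁·x₂)/(z₂ − z₁) = (0.6745·-7.24 − (-1.645)·-0.42)/2.319 = -2.40.
Then σ = (x₂ − x₁)/(z₂ − z₁) = (-0.42 − -7.24)/2.319 = 2.94.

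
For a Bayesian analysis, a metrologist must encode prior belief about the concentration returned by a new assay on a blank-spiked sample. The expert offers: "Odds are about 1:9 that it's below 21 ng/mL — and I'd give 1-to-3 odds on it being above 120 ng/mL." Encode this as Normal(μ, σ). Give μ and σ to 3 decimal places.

The p-quantile of Normal(μ,σ) is μ + z_p·σ, with z_{0.1} = -1.282 and z_{0.75} = 0.6745.
Eliminate σ: μ = (z₂·x₁ − z₁·x₂)/(z₂ − z₁) = (0.6745·21 − (-1.282)·120)/1.956 = 85.862.
Then σ = (x₂ − x₁)/(z₂ − z₁) = (120 − 21)/1.956 = 50.612.

μ = 85.862, σ = 50.612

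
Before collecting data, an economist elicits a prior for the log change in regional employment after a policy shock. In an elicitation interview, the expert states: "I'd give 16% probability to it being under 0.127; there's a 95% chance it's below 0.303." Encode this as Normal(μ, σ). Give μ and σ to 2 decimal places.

For Normal(μ,σ), the p-quantile is μ + z_p·σ. Here z_{0.16} = -0.9945, z_{0.95} = 1.645.
So 0.127 = μ − 0.9945σ and 0.303 = μ + 1.645σ.
Subtracting: σ = (0.303 − 0.127)/(1.645 − (-0.9945)) = 0.07.
Then μ = 0.127 − (-0.9945)·0.07 = 0.19.

μ = 0.19, σ = 0.07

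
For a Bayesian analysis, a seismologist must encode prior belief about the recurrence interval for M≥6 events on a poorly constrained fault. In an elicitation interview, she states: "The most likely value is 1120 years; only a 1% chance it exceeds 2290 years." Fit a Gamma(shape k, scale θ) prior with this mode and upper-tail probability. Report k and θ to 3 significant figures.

Gamma(k,θ) with k>1 has mode (k−1)θ, so θ = 1120/(k−1).
Need P(X < 2290) = 0.99 with θ tied to k this way. Start at k = 2, θ = 1120: P(X<2290) ≈ 0.606.
Too low — raise k to concentrate. Iterating converges to k ≈ 10.6.
Then θ = 1120/(10.6−1) ≈ 117.

k ≈ 10.6, θ ≈ 117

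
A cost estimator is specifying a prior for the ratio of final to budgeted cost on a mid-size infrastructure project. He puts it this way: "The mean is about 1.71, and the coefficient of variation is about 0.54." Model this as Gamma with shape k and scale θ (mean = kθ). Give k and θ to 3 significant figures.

k ≈ 3.43, θ ≈ 0.499

For Gamma(k, scale θ): mean = kθ, variance = kθ², so CV = 1/√k.
CV = 0.54, hence k = 1/CV² = 3.43.
Then θ = mean/k = 1.71/3.43 = 0.499.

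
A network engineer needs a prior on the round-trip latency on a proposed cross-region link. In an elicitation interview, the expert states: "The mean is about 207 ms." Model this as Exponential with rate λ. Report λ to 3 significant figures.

Exponential mean = 1/λ, so λ = 1/207.0 = 0.00483.

λ ≈ 0.00483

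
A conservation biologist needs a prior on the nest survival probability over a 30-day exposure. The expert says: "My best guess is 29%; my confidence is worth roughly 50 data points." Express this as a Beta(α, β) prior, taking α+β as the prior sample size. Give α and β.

Under the effective-sample-size interpretation, Beta(α, β) has prior mean α/(α+β) and prior sample size α+β.
So α+β = 50 and α/(α+β) = 0.29, giving α = 0.29·50 = 14.5 and β = 50 − 14.5 = 35.5.

α = 14.5, β = 35.5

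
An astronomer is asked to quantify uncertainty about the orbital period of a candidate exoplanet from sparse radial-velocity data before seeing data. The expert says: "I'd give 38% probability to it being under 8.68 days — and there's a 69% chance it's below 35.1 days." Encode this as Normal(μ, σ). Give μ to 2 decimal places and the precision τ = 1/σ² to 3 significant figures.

μ = 18.75, τ = 0.00092

The p-quantile of Normal(μ,σ) is μ + z_p·σ, with z_{0.38} = -0.3055 and z_{0.69} = 0.4959.
Eliminate σ: μ = (z₂·x₁ − z₁·x₂)/(z₂ − z₁) = (0.4959·8.68 − (-0.3055)·35.1)/0.8013 = 18.75.
Then σ = (x₂ − x₁)/(z₂ − z₁) = (35.1 − 8.68)/0.8013 = 32.97.
Precision τ = 1/σ² = 1/32.97² = 0.00092.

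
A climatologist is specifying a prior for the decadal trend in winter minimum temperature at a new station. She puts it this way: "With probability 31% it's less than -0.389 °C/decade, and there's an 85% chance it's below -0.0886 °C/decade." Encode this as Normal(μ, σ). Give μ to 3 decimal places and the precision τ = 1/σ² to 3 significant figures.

μ = -0.292, τ = 26

For Normal(μ,σ), the p-quantile is μ + z_p·σ. Here z_{0.31} = -0.4959, z_{0.85} = 1.036.
So -0.389 = μ − 0.4959σ and -0.0886 = μ + 1.036σ.
Subtracting: σ = (-0.0886 − -0.389)/(1.036 − (-0.4959)) = 0.196.
Then μ = -0.389 − (-0.4959)·0.196 = -0.292.
Precision τ = 1/σ² = 1/0.196² = 26.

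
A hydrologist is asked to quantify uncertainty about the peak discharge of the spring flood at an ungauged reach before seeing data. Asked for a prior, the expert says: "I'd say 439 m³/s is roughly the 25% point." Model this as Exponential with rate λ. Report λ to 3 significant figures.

λ ≈ 0.000655

P(T < 439.0) = 1 − e^(−λ·439.0) = 0.25, so λ = −ln(1−0.25)/439.0 = −ln(0.75)/439.0 = 0.000655.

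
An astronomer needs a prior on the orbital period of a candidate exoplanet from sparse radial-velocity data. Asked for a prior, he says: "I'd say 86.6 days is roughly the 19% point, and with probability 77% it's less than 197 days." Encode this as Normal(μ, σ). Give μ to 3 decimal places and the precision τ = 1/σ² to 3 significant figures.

μ = 146.548, τ = 0.000214

For Normal(μ,σ), the p-quantile is μ + z_p·σ. Here z_{0.19} = -0.8779, z_{0.77} = 0.7388.
So 86.6 = μ − 0.8779σ and 197 = μ + 0.7388σ.
Subtracting: σ = (197 − 86.6)/(0.7388 − (-0.8779)) = 68.285.
Then μ = 86.6 − (-0.8779)·68.285 = 146.548.
Precision τ = 1/σ² = 1/68.29² = 0.000214.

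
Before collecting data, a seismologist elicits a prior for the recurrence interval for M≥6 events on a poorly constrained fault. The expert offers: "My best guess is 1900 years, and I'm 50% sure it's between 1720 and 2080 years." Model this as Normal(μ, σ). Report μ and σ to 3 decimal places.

A symmetric 50% interval runs μ ± z·σ with z = 0.6745.
Half-width = 180, so σ = 180/0.6745 = 266.868.
μ is the stated best guess, 1900.000.

μ = 1900.000, σ = 266.868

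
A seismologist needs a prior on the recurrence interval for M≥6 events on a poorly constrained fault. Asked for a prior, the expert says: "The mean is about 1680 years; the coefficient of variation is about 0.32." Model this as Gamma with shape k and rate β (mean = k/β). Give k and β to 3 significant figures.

k ≈ 9.77, β ≈ 0.00581

For Gamma(k, rate β): mean = k/β, variance = k/β², so CV = 1/√k.
CV = 0.32, hence k = 1/CV² = 9.77.
Then β = k/mean = 9.77/1680 = 0.00581.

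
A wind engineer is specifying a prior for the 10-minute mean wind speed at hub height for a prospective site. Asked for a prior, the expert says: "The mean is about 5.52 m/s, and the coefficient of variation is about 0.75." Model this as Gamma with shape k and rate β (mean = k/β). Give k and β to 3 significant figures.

For Gamma(k, rate β): mean = k/β, variance = k/β², so CV = 1/√k.
CV = 0.75, hence k = 1/CV² = 1.78.
Then β = k/mean = 1.78/5.52 = 0.322.

k ≈ 1.78, β ≈ 0.322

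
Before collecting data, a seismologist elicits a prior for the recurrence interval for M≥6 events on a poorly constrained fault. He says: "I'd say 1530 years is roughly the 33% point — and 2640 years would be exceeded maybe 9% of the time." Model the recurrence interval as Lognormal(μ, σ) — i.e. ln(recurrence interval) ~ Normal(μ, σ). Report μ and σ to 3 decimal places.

If T ~ Lognormal(μ,σ) then ln T ~ Normal(μ,σ), so the p-quantile of ln T is μ + z_p·σ.
ln(1530) = 7.333 and ln(2640) = 7.879; z_{0.33} = -0.4399, z_{0.91} = 1.341.
σ = (7.879 − 7.333)/(1.341 − (-0.4399)) = 0.306.
μ = 7.333 − (-0.4399)·0.306 = 7.468.

μ ≈ 7.468, σ ≈ 0.306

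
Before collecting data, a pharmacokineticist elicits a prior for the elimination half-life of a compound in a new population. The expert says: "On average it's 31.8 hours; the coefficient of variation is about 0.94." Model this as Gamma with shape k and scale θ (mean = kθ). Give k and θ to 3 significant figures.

k ≈ 1.13, θ ≈ 28.1

For Gamma(k, scale θ): mean = kθ, variance = kθ², so CV = 1/√k.
CV = 0.94, hence k = 1/CV² = 1.13.
Then θ = mean/k = 31.8/1.13 = 28.1.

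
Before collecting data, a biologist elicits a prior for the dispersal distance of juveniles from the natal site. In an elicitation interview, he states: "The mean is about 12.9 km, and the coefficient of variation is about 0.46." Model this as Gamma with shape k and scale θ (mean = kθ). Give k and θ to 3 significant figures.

For Gamma(k, scale θ): mean = kθ, variance = kθ², so CV = 1/√k.
CV = 0.46, hence k = 1/CV² = 4.73.
Then θ = mean/k = 12.9/4.73 = 2.73.

k ≈ 4.73, θ ≈ 2.73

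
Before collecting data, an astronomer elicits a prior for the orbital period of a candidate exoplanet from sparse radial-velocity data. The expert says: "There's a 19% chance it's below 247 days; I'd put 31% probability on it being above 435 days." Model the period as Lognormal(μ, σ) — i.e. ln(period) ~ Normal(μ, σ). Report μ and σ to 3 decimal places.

If T ~ Lognormal(μ,σ) then ln T ~ Normal(μ,σ), so the p-quantile of ln T is μ + z_p·σ.
ln(247) = 5.509 and ln(435) = 6.075; z_{0.19} = -0.8779, z_{0.69} = 0.4959.
σ = (6.075 − 5.509)/(0.4959 − (-0.8779)) = 0.412.
μ = 5.509 − (-0.8779)·0.412 = 5.871.

μ ≈ 5.871, σ ≈ 0.412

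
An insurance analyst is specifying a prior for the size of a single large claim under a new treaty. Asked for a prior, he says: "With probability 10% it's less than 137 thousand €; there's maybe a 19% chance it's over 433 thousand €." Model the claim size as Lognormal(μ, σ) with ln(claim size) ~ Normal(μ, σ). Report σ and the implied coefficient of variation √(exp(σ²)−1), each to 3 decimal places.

σ ≈ 0.533, CV ≈ 0.573

If T ~ Lognormal(μ,σ) then ln T ~ Normal(μ,σ), so the p-quantile of ln T is μ + z_p·σ.
ln(137) = 4.92 and ln(433) = 6.071; z_{0.1} = -1.282, z_{0.81} = 0.8779.
σ = (6.071 − 4.92)/(0.8779 − (-1.282)) = 0.533.
μ = 4.92 − (-1.282)·0.533 = 5.603.
CV = √(exp(σ²)−1) = √(exp(0.2840)−1) = 0.573.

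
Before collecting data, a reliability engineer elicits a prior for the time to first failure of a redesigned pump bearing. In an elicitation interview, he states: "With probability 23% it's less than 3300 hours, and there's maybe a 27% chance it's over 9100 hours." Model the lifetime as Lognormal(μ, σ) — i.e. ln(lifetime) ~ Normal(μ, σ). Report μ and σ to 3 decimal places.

μ ≈ 8.656, σ ≈ 0.750

If T ~ Lognormal(μ,σ) then ln T ~ Normal(μ,σ), so the p-quantile of ln T is μ + z_p·σ.
ln(3300) = 8.102 and ln(9100) = 9.116; z_{0.23} = -0.7388, z_{0.73} = 0.6128.
σ = (9.116 − 8.102)/(0.6128 − (-0.7388)) = 0.750.
μ = 8.102 − (-0.7388)·0.750 = 8.656.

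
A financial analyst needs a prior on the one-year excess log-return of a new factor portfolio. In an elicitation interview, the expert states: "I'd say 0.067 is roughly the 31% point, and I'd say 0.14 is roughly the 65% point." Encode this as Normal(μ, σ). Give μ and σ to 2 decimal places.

μ = 0.11, σ = 0.08

For Normal(μ,σ), the p-quantile is μ + z_p·σ. Here z_{0.31} = -0.4959, z_{0.65} = 0.3853.
So 0.067 = μ − 0.4959σ and 0.14 = μ + 0.3853σ.
Subtracting: σ = (0.14 − 0.067)/(0.3853 − (-0.4959)) = 0.08.
Then μ = 0.067 − (-0.4959)·0.08 = 0.11.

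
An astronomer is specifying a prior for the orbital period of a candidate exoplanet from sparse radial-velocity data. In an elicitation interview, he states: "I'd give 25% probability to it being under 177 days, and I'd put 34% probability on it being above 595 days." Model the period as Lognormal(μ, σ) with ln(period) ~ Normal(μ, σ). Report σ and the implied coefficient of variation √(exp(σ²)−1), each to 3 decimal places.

σ ≈ 1.115, CV ≈ 1.572

If T ~ Lognormal(μ,σ) then ln T ~ Normal(μ,σ), so the p-quantile of ln T is μ + z_p·σ.
ln(177) = 5.176 and ln(595) = 6.389; z_{0.25} = -0.6745, z_{0.66} = 0.4125.
σ = (6.389 − 5.176)/(0.4125 − (-0.6745)) = 1.115.
μ = 5.176 − (-0.6745)·1.115 = 5.928.
CV = √(exp(σ²)−1) = √(exp(1.2442)−1) = 1.572.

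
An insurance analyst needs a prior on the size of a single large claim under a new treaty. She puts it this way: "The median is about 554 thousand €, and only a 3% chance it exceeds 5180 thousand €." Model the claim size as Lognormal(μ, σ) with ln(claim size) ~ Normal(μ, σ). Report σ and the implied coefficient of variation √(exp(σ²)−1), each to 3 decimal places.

σ ≈ 1.189, CV ≈ 1.763

If T ~ Lognormal(μ,σ) then ln T ~ Normal(μ,σ), so the p-quantile of ln T is μ + z_p·σ.
ln(554) = 6.317 and ln(5180) = 8.553; z_{0.5} = 0, z_{0.97} = 1.881.
σ = (8.553 − 6.317)/(1.881 − (0)) = 1.189.
μ = 6.317 − (0)·1.189 = 6.317.
CV = √(exp(σ²)−1) = √(exp(1.4126)−1) = 1.763.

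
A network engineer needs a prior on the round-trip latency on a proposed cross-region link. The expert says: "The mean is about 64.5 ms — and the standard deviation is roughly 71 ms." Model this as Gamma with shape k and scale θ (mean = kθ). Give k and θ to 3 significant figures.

k ≈ 0.825, θ ≈ 78.2

For Gamma(k, scale θ): mean = kθ, variance = kθ², so CV = 1/√k.
CV = SD/mean = 71/64.5 = 1.101, hence k = 1/CV² = 0.825.
Then θ = mean/k = 64.5/0.825 = 78.2.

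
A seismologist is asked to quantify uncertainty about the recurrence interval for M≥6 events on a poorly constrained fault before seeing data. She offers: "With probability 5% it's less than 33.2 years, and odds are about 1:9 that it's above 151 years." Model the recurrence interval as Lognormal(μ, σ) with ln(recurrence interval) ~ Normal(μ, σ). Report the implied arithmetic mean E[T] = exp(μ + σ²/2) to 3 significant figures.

If T ~ Lognormal(μ,σ) then ln T ~ Normal(μ,σ), so the p-quantile of ln T is μ + z_p·σ.
ln(33.2) = 3.503 and ln(151) = 5.017; z_{0.05} = -1.645, z_{0.9} = 1.282.
σ = (5.017 − 3.503)/(1.282 − (-1.645)) = 0.518.
μ = 3.503 − (-1.645)·0.518 = 4.354.
E[T] = exp(μ + σ²/2) = exp(4.354 + 0.1340) = 88.9 years.

E[T] ≈ 88.9 years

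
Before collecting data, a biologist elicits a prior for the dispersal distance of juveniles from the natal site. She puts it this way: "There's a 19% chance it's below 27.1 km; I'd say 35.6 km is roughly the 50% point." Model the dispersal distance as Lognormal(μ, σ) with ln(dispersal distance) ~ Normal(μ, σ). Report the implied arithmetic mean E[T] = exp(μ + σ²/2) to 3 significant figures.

E[T] ≈ 37.4 km

If T ~ Lognormal(μ,σ) then ln T ~ Normal(μ,σ), so the p-quantile of ln T is μ + z_p·σ.
ln(27.1) = 3.3 and ln(35.6) = 3.572; z_{0.19} = -0.8779, z_{0.5} = 0.
σ = (3.572 − 3.3)/(0 − (-0.8779)) = 0.311.
μ = 3.3 − (-0.8779)·0.311 = 3.572.
E[T] = exp(μ + σ²/2) = exp(3.572 + 0.0483) = 37.4 km.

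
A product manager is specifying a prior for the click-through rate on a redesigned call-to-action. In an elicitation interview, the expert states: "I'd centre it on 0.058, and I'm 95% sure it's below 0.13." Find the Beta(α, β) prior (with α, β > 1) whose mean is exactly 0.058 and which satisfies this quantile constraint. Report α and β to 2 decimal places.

α ≈ 2.21, β ≈ 35.88

With mean 0.058 fixed, write α = 0.058s, β = 0.942s where s = α+β.
Need P(θ < 0.13) = 0.95 under Beta(0.058s, 0.942s). Normal approximation: (q−m)/√(m(1−m)/s) ≈ z_{0.95} = 1.64, so s ≈ 0.058·0.942·(1.64)²/(0.13−0.058)² = 28.5.
At s = 28.5: P(θ<0.13) ≈ 0.930. Adjusting to match 0.95 gives s ≈ 38.09.
So α = 0.058·38.09 ≈ 2.21, β = 0.942·38.09 ≈ 35.88.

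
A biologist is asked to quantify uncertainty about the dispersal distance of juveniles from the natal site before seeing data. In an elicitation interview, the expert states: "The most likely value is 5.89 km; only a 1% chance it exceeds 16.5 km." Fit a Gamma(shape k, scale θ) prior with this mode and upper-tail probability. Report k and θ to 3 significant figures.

Gamma(k,θ) with k>1 has mode (k−1)θ, so θ = 5.89/(k−1).
Need P(X < 16.5) = 0.99 with θ tied to k this way. Start at k = 2, θ = 5.89: P(X<16.5) ≈ 0.769.
Too low — raise k to concentrate. Iterating converges to k ≈ 5.31.
Then θ = 5.89/(5.31−1) ≈ 1.37.

k ≈ 5.31, θ ≈ 1.37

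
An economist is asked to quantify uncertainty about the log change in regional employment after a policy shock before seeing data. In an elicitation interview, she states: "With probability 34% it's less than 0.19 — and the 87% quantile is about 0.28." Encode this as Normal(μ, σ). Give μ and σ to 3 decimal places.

The p-quantile of Normal(μ,σ) is μ + z_p·σ, with z_{0.34} = -0.4125 and z_{0.87} = 1.126.
Eliminate σ: μ = (z₂·x₁ − z₁·x₂)/(z₂ − z₁) = (1.126·0.19 − (-0.4125)·0.28)/1.539 = 0.214.
Then σ = (x₂ − x₁)/(z₂ − z₁) = (0.28 − 0.19)/1.539 = 0.058.

μ = 0.214, σ = 0.058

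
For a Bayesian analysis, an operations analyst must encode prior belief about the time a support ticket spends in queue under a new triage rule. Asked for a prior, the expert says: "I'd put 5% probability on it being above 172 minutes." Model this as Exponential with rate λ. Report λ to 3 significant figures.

P(T > 172.0) = e^(−λ·172.0) = 0.05, so λ = −ln(0.05)/172.0 = 0.0174.

λ ≈ 0.0174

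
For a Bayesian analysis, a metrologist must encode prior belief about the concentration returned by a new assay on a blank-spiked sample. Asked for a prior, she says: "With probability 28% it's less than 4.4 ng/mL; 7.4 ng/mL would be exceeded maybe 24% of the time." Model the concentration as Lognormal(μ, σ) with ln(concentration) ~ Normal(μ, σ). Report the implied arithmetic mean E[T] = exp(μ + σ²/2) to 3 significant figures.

E[T] ≈ 6.04 ng/mL

If T ~ Lognormal(μ,σ) then ln T ~ Normal(μ,σ), so the p-quantile of ln T is μ + z_p·σ.
ln(4.4) = 1.482 and ln(7.4) = 2.001; z_{0.28} = -0.5828, z_{0.76} = 0.7063.
σ = (2.001 − 1.482)/(0.7063 − (-0.5828)) = 0.403.
μ = 1.482 − (-0.5828)·0.403 = 1.717.
E[T] = exp(μ + σ²/2) = exp(1.717 + 0.0813) = 6.04 ng/mL.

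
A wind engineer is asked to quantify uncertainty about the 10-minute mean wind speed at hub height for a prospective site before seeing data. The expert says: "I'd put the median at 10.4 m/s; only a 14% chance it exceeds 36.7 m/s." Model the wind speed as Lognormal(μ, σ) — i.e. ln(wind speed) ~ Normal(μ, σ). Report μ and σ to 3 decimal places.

If T ~ Lognormal(μ,σ) then ln T ~ Normal(μ,σ), so the p-quantile of ln T is μ + z_p·σ.
ln(10.4) = 2.342 and ln(36.7) = 3.603; z_{0.5} = 0, z_{0.86} = 1.08.
σ = (3.603 − 2.342)/(1.08 − (0)) = 1.167.
μ = 2.342 − (0)·1.167 = 2.342.

μ ≈ 2.342, σ ≈ 1.167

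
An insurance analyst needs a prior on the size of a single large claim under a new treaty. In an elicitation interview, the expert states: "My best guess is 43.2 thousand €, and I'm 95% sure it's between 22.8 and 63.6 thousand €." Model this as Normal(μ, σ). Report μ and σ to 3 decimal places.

A symmetric 95% interval runs μ ± z·σ with z = 1.96.
Half-width = 20.4, so σ = 20.4/1.96 = 10.408.
μ is the stated best guess, 43.200.

μ = 43.200, σ = 10.408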